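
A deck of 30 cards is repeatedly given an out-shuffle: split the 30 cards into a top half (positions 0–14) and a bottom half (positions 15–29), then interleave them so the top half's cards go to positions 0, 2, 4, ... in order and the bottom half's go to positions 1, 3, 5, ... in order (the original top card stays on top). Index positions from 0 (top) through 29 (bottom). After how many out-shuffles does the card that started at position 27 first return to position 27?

28

Follow position 27 under repeated out-shuffles:
27 → 25 → 21 → 13 → 26 → 23 → 17 → 5 → ... → 27 (length 28)
It first returns after 28 out-shuffles.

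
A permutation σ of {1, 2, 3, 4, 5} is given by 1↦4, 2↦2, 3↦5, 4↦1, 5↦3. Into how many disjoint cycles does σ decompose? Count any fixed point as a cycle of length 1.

3

Cycle decomposition: (1 4) (2) (3 5).
3 cycles.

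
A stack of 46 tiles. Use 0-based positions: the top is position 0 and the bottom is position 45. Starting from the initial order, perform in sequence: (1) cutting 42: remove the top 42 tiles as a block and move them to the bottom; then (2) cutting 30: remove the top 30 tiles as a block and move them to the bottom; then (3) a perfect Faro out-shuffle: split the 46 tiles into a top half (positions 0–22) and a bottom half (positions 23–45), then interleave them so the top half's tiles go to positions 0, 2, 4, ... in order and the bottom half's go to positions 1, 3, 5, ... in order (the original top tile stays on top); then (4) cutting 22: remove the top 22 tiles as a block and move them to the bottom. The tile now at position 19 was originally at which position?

23

Undo the operations in reverse order, starting from position 19:
  undo op 4 (cut 22): 19 ← 41
  undo op 3 (out-shuffle, from bottom half): 41 ← 43
  undo op 2 (cut 30): 43 ← 27
  undo op 1 (cut 42): 27 ← 23
So the tile at position 19 came from original position 23.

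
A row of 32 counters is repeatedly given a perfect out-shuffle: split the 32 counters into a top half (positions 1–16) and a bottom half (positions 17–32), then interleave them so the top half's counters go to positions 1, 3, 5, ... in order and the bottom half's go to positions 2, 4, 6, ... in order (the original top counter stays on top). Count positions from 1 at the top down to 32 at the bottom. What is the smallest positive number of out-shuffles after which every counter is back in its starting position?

5

The out-shuffle permutes the 32 positions with cycle lengths [1, 1, 5, 5, 5, 5, 5, 5].
Every counter is home exactly when every cycle has completed a whole number of laps, i.e. after lcm(1, 5) = 5 out-shuffles.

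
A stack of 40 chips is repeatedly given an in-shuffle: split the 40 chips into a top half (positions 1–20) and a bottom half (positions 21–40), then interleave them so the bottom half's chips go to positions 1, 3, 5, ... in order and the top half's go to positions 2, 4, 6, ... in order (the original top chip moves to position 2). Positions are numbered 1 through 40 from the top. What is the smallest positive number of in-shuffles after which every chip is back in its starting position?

20

The in-shuffle permutes the 40 positions with cycle lengths [20, 20].
Every chip is home exactly when every cycle has completed a whole number of laps, i.e. after lcm(20) = 20 in-shuffles.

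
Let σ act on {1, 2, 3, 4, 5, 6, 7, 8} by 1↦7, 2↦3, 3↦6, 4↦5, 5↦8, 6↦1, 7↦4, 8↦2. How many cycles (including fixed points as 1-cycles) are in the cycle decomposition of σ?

1

Cycle decomposition: (1 7 4 5 8 2 3 6).
1 cycle.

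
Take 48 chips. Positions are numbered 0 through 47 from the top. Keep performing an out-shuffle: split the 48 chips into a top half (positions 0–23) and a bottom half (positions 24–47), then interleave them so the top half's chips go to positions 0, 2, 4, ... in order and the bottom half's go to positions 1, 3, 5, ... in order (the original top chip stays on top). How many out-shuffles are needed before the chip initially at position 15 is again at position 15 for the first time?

Follow position 15 under repeated out-shuffles:
15 → 30 → 13 → 26 → 5 → 10 → 20 → 40 → ... → 15 (length 23)
It first returns after 23 out-shuffles.

23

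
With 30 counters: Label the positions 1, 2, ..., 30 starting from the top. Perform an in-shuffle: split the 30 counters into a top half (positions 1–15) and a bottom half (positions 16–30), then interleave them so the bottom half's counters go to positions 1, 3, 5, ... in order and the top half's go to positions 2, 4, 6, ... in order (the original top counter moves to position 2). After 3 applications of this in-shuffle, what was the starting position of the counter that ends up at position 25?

7

Work backwards from position 25, undoing one in-shuffle at a time:
25 ← 28 ← 14 ← 7
So the counter now at position 25 started at position 7.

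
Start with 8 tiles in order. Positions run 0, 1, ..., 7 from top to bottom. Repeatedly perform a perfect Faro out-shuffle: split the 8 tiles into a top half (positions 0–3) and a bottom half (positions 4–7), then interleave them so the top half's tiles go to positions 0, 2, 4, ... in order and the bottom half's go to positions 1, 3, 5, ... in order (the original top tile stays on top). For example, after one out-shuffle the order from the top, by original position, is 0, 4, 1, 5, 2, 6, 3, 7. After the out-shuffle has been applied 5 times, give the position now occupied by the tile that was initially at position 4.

Track the tile's position through each out-shuffle:
4 → 1 → 2 → 4 → 1 → 2

2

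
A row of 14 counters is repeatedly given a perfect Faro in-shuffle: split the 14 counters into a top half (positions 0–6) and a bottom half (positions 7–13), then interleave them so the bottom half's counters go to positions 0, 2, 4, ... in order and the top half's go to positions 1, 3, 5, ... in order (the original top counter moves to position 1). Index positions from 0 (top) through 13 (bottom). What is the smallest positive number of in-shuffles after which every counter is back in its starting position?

The in-shuffle permutes the 14 positions with cycle lengths [2, 4, 4, 4].
Every counter is home exactly when every cycle has completed a whole number of laps, i.e. after lcm(2, 4) = 4 in-shuffles.

4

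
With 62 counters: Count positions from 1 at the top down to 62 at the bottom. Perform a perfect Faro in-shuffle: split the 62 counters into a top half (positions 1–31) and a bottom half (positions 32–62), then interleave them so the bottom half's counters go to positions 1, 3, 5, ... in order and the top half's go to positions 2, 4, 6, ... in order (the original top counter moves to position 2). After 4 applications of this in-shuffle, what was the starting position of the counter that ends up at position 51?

Work backwards from position 51, undoing one in-shuffle at a time:
51 ← 57 ← 60 ← 30 ← 15
So the counter now at position 51 started at position 15.

15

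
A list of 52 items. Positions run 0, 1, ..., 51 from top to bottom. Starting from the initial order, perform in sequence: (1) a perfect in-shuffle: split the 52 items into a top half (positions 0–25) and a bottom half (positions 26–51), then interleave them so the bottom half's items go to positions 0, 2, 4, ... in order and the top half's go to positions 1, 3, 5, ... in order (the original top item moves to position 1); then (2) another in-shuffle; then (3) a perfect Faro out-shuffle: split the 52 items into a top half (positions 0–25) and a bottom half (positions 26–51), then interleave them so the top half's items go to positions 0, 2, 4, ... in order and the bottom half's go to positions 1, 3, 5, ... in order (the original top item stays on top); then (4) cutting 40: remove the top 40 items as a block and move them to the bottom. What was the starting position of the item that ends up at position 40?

Undo the operations in reverse order, starting from position 40:
  undo op 4 (cut 40): 40 ← 28
  undo op 3 (out-shuffle, from top half): 28 ← 14
  undo op 2 (in-shuffle, from bottom half): 14 ← 33
  undo op 1 (in-shuffle, from top half): 33 ← 16
So the item at position 40 came from original position 16.

16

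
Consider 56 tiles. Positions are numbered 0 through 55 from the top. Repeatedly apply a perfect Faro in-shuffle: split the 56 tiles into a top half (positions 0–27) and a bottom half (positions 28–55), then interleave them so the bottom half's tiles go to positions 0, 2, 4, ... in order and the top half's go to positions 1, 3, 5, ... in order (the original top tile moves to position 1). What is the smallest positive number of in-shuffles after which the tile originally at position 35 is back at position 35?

Follow position 35 under repeated in-shuffles:
35 → 14 → 29 → 2 → 5 → 11 → 23 → 47 → 38 → 20 → 41 → 26 → 53 → 50 → 44 → 32 → 8 → 17 → 35
It first returns after 18 in-shuffles.

18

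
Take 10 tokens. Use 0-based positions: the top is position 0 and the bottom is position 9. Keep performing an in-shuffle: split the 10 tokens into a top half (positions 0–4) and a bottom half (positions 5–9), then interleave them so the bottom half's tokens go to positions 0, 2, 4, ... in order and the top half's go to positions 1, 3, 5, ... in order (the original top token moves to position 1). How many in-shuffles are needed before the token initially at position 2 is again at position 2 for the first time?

10

Follow position 2 under repeated in-shuffles:
2 → 5 → 0 → 1 → 3 → 7 → 4 → 9 → 8 → 6 → 2
It first returns after 10 in-shuffles.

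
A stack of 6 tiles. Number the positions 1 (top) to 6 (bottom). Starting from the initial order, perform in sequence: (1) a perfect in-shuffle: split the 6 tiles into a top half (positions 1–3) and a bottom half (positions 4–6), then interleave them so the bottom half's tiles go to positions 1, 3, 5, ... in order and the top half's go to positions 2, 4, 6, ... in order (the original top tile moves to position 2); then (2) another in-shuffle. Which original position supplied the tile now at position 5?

Undo the operations in reverse order, starting from position 5:
  undo op 2 (in-shuffle, from bottom half): 5 ← 6
  undo op 1 (in-shuffle, from top half): 6 ← 3
So the tile at position 5 came from original position 3.

3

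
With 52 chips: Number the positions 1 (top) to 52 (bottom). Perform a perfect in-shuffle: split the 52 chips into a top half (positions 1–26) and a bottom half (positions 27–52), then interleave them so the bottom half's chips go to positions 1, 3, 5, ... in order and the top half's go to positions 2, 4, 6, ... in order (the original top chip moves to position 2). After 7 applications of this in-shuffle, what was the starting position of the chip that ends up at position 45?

Work backwards from position 45, undoing one in-shuffle at a time:
45 ← 49 ← 51 ← 52 ← 26 ← 13 ← 33 ← 43
So the chip now at position 45 started at position 43.

43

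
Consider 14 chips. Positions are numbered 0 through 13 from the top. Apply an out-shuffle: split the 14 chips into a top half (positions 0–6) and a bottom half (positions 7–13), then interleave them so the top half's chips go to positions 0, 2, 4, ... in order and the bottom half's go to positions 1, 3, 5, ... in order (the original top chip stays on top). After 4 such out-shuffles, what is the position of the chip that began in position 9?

Track the chip's position through each out-shuffle:
9 → 5 → 10 → 7 → 1

1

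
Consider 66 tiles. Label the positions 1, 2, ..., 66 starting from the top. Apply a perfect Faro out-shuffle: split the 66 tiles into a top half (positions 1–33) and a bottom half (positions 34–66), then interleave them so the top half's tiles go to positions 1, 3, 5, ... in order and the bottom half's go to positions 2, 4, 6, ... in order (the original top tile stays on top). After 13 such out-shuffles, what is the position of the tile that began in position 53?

40

Track position through each out-shuffle: 53 → 40 → 14 → 27 → 53 → ... (continuing for 13 shuffles total) → 40.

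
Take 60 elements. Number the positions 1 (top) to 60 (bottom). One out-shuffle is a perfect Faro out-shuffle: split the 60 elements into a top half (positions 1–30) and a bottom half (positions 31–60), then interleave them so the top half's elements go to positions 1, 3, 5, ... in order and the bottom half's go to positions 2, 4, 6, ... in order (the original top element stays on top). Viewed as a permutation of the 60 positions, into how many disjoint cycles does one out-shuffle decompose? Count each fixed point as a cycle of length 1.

3

Trace each unvisited position around until it returns:
(1) (2 3 5 9 17 33 ... len 58) (60)
3 cycles in total.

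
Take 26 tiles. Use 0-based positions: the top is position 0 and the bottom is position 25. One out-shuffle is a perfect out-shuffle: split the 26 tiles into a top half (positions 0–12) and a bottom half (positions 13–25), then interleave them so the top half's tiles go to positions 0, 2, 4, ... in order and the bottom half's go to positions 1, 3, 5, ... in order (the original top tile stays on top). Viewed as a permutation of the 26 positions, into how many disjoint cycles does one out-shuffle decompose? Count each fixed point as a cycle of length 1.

4

Trace each unvisited position around until it returns:
(0) (1 2 4 8 16 7 ... len 20) (5 10 20 15) (25)
4 cycles in total.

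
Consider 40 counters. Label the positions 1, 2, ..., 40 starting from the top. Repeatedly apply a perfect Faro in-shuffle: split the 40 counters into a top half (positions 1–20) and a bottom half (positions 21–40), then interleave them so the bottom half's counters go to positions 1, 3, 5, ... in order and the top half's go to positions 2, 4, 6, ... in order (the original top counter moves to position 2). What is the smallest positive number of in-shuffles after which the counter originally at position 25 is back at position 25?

Follow position 25 under repeated in-shuffles:
25 → 9 → 18 → 36 → 31 → 21 → 1 → 2 → 4 → 8 → 16 → 32 → 23 → 5 → 10 → 20 → 40 → 39 → 37 → 33 → 25
It first returns after 20 in-shuffles.

20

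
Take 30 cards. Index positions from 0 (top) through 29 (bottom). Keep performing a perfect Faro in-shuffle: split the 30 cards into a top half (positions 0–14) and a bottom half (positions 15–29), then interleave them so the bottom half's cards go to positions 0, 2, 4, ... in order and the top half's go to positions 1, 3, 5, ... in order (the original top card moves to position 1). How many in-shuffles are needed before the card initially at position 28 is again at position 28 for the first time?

Follow position 28 under repeated in-shuffles:
28 → 26 → 22 → 14 → 29 → 28
It first returns after 5 in-shuffles.

5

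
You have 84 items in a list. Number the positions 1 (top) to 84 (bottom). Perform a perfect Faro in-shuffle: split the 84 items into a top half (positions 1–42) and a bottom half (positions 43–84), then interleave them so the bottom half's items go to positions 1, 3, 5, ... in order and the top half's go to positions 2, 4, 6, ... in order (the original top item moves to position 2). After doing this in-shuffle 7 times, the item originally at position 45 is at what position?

Track the item's position through each in-shuffle:
45 → 5 → 10 → 20 → 40 → 80 → 75 → 65

65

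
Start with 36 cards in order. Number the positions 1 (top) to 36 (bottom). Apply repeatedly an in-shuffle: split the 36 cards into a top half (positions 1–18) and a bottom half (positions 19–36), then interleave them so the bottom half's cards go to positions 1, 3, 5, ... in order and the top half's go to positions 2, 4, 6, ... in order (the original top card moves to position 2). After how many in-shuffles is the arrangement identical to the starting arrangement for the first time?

The in-shuffle permutes the 36 positions with cycle lengths [36].
Every card is home exactly when every cycle has completed a whole number of laps, i.e. after lcm(36) = 36 in-shuffles.

36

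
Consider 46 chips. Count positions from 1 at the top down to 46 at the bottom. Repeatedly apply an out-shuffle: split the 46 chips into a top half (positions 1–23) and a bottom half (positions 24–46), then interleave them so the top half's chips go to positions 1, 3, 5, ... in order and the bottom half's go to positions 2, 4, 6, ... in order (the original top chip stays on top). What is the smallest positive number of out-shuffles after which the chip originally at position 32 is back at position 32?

Follow position 32 under repeated out-shuffles:
32 → 18 → 35 → 24 → 2 → 3 → 5 → 9 → 17 → 33 → 20 → 39 → 32
It first returns after 12 out-shuffles.

12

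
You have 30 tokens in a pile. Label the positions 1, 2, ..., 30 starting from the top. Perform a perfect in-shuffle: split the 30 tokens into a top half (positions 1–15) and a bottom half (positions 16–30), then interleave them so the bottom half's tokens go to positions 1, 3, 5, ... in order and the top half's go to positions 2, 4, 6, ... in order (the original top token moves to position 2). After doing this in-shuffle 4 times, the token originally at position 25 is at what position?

Track the token's position through each in-shuffle:
25 → 19 → 7 → 14 → 28

28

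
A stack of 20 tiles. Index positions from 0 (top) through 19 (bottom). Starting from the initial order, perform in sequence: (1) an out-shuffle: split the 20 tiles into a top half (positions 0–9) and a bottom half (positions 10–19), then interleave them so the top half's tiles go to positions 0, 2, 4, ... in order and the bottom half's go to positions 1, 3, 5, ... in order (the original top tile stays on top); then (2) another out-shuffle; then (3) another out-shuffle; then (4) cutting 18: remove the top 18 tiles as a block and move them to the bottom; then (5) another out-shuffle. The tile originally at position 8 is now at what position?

18

Track the tile from position 8 forward through each operation:
  after op 1 (out-shuffle): 8 → 16
  after op 2 (out-shuffle): 16 → 13
  after op 3 (out-shuffle): 13 → 7
  after op 4 (cut 18): 7 → 9
  after op 5 (out-shuffle): 9 → 18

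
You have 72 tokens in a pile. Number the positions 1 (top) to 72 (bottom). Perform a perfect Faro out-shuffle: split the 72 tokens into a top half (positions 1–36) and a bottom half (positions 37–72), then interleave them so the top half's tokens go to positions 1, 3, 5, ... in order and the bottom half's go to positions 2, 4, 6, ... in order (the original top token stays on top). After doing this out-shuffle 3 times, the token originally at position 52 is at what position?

Track the token's position through each out-shuffle:
52 → 32 → 63 → 54

54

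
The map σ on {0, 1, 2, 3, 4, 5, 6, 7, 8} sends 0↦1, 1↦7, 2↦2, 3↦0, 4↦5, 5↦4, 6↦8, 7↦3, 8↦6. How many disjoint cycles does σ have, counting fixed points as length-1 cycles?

Cycle decomposition: (0 1 7 3) (2) (4 5) (6 8).
4 cycles.

4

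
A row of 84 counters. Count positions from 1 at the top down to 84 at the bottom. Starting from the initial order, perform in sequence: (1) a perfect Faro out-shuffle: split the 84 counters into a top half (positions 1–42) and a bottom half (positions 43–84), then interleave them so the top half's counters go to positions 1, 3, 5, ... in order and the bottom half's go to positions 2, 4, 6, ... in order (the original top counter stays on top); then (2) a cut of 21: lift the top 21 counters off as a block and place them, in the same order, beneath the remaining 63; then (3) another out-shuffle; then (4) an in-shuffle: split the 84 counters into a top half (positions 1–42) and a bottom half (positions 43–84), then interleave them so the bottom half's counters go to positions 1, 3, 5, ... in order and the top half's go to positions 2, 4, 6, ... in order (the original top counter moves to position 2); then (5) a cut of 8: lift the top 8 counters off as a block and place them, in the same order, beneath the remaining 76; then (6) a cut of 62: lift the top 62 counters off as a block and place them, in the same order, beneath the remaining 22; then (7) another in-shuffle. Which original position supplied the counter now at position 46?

23

Undo the operations in reverse order, starting from position 46:
  undo op 7 (in-shuffle, from top half): 46 ← 23
  undo op 6 (cut 62): 23 ← 1
  undo op 5 (cut 8): 1 ← 9
  undo op 4 (in-shuffle, from bottom half): 9 ← 47
  undo op 3 (out-shuffle, from top half): 47 ← 24
  undo op 2 (cut 21): 24 ← 45
  undo op 1 (out-shuffle, from top half): 45 ← 23
So the counter at position 46 came from original position 23.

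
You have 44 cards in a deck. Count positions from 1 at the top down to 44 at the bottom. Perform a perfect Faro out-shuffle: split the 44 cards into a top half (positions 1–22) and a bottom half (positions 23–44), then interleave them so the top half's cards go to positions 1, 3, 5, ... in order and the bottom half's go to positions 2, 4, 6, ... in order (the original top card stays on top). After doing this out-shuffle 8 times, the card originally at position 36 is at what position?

Track the card's position through each out-shuffle:
36 → 28 → 12 → 23 → 2 → 3 → 5 → 9 → 17

17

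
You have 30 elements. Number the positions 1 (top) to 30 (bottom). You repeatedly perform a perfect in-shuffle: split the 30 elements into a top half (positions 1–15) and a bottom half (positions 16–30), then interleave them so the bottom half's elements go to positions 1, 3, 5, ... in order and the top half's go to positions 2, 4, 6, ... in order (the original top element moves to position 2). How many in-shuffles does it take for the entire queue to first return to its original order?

The in-shuffle permutes the 30 positions with cycle lengths [5, 5, 5, 5, 5, 5].
Every element is home exactly when every cycle has completed a whole number of laps, i.e. after lcm(5) = 5 in-shuffles.

5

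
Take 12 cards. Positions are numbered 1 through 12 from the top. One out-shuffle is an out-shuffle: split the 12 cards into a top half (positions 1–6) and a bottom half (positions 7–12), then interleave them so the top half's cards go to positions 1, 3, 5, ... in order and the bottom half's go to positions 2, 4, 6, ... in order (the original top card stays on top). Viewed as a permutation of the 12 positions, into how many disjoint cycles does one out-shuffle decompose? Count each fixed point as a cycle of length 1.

Trace each unvisited position around until it returns:
(1) (2 3 5 9 6 11 10 8 4 7) (12)
3 cycles in total.

3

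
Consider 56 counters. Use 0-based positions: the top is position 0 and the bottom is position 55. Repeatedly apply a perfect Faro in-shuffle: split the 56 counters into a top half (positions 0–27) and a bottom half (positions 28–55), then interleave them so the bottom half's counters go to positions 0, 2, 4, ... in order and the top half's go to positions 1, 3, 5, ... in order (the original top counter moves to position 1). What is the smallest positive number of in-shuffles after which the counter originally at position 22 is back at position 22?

18

Follow position 22 under repeated in-shuffles:
22 → 45 → 34 → 12 → 25 → 51 → 46 → 36 → 16 → 33 → 10 → 21 → 43 → 30 → 4 → 9 → 19 → 39 → 22
It first returns after 18 in-shuffles.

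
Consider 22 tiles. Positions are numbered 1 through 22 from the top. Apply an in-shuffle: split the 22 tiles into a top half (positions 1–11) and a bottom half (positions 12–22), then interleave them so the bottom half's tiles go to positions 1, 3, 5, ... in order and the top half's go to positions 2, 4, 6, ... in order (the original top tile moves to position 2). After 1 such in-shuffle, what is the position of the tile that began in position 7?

Track the tile's position through each in-shuffle:
7 → 14

14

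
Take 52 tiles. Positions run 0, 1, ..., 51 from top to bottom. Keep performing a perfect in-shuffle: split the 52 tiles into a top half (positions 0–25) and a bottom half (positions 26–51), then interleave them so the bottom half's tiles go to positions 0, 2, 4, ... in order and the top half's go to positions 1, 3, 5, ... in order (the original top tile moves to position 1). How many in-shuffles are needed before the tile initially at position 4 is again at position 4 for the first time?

Follow position 4 under repeated in-shuffles:
4 → 9 → 19 → 39 → 26 → 0 → 1 → 3 → ... → 4 (length 52)
It first returns after 52 in-shuffles.

52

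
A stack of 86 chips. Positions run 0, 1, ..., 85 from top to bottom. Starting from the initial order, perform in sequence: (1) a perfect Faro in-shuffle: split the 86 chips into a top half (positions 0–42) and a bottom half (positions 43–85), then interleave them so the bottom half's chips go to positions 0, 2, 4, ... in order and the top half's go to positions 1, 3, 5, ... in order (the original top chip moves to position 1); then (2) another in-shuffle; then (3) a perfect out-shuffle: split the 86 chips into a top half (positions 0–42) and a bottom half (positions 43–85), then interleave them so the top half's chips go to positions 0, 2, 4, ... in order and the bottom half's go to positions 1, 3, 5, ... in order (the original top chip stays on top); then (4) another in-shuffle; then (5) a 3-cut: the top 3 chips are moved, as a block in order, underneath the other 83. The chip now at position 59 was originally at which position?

52

Undo the operations in reverse order, starting from position 59:
  undo op 5 (cut 3): 59 ← 62
  undo op 4 (in-shuffle, from bottom half): 62 ← 74
  undo op 3 (out-shuffle, from top half): 74 ← 37
  undo op 2 (in-shuffle, from top half): 37 ← 18
  undo op 1 (in-shuffle, from bottom half): 18 ← 52
So the chip at position 59 came from original position 52.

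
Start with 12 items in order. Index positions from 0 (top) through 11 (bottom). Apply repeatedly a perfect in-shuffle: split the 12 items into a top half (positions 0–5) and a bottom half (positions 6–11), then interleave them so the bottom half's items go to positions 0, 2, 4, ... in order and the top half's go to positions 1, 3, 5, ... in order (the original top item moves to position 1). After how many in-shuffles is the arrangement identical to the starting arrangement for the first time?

12

The in-shuffle permutes the 12 positions with cycle lengths [12].
Every item is home exactly when every cycle has completed a whole number of laps, i.e. after lcm(12) = 12 in-shuffles.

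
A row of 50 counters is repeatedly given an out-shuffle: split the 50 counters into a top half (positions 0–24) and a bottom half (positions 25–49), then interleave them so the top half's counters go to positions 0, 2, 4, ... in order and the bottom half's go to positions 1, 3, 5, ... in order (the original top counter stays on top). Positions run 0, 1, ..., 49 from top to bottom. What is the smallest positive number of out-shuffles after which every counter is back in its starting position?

21

The out-shuffle permutes the 50 positions with cycle lengths [1, 1, 3, 3, 21, 21].
Every counter is home exactly when every cycle has completed a whole number of laps, i.e. after lcm(1, 3, 21) = 21 out-shuffles.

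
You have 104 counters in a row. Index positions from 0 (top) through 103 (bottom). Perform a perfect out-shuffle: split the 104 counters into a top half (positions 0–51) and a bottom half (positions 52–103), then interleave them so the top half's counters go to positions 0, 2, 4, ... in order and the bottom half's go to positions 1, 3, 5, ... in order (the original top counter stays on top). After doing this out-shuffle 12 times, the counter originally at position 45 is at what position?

53

Track the counter's position through each out-shuffle:
45 → 90 → 77 → 51 → 102 → 101 → 99 → 95 → 87 → 71 → 39 → 78 → 53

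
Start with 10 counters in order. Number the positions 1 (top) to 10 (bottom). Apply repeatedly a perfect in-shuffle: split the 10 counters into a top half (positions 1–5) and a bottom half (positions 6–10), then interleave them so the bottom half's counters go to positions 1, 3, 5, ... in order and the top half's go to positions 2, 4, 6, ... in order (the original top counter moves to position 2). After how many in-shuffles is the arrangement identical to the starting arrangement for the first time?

The in-shuffle permutes the 10 positions with cycle lengths [10].
Every counter is home exactly when every cycle has completed a whole number of laps, i.e. after lcm(10) = 10 in-shuffles.

10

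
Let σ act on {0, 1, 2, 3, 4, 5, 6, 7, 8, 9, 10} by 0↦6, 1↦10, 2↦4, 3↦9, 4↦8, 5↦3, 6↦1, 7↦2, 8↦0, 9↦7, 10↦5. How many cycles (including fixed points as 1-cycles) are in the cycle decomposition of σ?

1

Cycle decomposition: (0 6 1 10 5 3 9 7 2 4 8).
1 cycle.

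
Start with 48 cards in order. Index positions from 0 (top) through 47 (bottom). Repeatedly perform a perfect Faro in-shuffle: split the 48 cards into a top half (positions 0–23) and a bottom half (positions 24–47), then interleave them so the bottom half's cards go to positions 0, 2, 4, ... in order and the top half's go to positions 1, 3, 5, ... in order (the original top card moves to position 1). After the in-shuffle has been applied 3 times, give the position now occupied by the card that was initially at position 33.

Track the card's position through each in-shuffle:
33 → 18 → 37 → 26

26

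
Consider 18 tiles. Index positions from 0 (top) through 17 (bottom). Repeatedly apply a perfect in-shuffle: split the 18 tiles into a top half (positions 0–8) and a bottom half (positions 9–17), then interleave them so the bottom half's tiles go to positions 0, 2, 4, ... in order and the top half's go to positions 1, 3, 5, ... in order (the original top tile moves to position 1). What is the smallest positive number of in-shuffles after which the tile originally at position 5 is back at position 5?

Follow position 5 under repeated in-shuffles:
5 → 11 → 4 → 9 → 0 → 1 → 3 → 7 → 15 → 12 → 6 → 13 → 8 → 17 → 16 → 14 → 10 → 2 → 5
It first returns after 18 in-shuffles.

18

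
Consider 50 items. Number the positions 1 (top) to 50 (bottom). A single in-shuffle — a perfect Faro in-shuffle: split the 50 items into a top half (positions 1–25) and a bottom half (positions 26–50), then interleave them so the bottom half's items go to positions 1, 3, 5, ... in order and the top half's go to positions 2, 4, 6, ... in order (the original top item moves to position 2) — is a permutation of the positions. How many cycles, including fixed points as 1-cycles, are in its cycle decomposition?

Trace each unvisited position around until it returns:
(1 2 4 8 16 32 13 26) (3 6 12 24 48 45 39 27) (5 10 20 40 29 7 14 28) (9 18 36 21 42 33 15 30) (11 22 44 37 23 46 41 31) (17 34) (19 38 25 50 49 47 43 35)
7 cycles in total.

7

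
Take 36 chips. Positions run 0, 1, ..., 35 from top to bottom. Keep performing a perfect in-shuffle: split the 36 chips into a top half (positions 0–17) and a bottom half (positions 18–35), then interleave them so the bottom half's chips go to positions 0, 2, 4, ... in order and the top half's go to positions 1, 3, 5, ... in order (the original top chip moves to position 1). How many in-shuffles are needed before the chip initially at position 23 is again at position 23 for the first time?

Follow position 23 under repeated in-shuffles:
23 → 10 → 21 → 6 → 13 → 27 → 18 → 0 → ... → 23 (length 36)
It first returns after 36 in-shuffles.

36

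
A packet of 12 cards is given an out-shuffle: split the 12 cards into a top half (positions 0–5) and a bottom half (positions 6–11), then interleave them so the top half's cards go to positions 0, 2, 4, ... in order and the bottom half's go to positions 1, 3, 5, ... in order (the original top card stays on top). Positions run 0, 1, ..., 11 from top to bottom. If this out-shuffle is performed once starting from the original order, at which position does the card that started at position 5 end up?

Track the card's position through each out-shuffle:
5 → 10

10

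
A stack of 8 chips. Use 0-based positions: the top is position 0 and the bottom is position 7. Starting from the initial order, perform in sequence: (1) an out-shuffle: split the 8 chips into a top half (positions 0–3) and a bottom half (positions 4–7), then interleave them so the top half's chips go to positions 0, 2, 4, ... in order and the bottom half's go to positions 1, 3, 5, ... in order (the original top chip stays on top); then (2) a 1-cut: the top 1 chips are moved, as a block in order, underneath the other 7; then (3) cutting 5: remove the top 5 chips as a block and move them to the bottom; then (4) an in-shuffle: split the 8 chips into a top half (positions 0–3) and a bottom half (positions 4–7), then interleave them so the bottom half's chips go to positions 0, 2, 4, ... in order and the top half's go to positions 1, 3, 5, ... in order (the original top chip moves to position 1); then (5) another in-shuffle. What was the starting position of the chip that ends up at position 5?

5

Undo the operations in reverse order, starting from position 5:
  undo op 5 (in-shuffle, from top half): 5 ← 2
  undo op 4 (in-shuffle, from bottom half): 2 ← 5
  undo op 3 (cut 5): 5 ← 2
  undo op 2 (cut 1): 2 ← 3
  undo op 1 (out-shuffle, from bottom half): 3 ← 5
So the chip at position 5 came from original position 5.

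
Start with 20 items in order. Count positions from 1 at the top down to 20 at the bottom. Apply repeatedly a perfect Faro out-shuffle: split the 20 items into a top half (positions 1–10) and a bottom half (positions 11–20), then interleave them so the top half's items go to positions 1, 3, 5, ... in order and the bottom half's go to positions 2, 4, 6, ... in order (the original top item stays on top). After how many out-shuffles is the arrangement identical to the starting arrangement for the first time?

The out-shuffle permutes the 20 positions with cycle lengths [1, 1, 18].
Every item is home exactly when every cycle has completed a whole number of laps, i.e. after lcm(1, 18) = 18 out-shuffles.

18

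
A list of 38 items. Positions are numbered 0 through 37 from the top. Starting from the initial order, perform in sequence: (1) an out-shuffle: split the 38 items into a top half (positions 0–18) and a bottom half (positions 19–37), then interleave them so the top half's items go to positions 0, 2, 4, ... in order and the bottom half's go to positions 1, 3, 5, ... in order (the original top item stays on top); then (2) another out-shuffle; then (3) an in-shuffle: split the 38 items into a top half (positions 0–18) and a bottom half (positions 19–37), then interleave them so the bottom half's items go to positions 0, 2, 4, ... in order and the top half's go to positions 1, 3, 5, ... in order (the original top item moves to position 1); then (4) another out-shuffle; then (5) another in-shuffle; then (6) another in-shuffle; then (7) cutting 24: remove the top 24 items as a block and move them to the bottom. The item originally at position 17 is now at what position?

Track the item from position 17 forward through each operation:
  after op 1 (out-shuffle): 17 → 34
  after op 2 (out-shuffle): 34 → 31
  after op 3 (in-shuffle): 31 → 24
  after op 4 (out-shuffle): 24 → 11
  after op 5 (in-shuffle): 11 → 23
  after op 6 (in-shuffle): 23 → 8
  after op 7 (cut 24): 8 → 22

22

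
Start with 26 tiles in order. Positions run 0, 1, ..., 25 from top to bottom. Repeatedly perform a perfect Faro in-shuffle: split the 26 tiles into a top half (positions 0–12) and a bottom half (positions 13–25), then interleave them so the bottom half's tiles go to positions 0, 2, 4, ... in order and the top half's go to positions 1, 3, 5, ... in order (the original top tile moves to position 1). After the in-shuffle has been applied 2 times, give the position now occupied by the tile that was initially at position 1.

Track the tile's position through each in-shuffle:
1 → 3 → 7

7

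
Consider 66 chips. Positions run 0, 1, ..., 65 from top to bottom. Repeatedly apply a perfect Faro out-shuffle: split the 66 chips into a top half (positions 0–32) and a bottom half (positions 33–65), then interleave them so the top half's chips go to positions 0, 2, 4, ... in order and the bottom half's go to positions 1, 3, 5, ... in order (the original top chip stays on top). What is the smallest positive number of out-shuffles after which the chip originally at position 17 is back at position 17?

12

Follow position 17 under repeated out-shuffles:
17 → 34 → 3 → 6 → 12 → 24 → 48 → 31 → 62 → 59 → 53 → 41 → 17
It first returns after 12 out-shuffles.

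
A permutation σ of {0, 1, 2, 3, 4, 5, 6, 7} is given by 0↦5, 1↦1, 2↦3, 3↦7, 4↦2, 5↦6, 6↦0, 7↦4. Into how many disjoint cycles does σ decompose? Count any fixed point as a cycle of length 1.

Cycle decomposition: (0 5 6) (1) (2 3 7 4).
3 cycles.

3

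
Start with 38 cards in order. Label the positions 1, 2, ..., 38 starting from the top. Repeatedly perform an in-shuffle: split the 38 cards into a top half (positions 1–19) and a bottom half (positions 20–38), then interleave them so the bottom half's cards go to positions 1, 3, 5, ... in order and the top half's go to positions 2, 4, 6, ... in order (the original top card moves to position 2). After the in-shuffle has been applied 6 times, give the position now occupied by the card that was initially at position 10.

16

Track the card's position through each in-shuffle:
10 → 20 → 1 → 2 → 4 → 8 → 16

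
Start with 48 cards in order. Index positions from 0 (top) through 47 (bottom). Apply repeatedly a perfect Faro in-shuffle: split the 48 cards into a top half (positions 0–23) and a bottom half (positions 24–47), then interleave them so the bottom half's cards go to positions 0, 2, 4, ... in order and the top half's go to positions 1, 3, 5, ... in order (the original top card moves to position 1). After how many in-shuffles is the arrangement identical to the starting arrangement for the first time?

The in-shuffle permutes the 48 positions with cycle lengths [3, 3, 21, 21].
Every card is home exactly when every cycle has completed a whole number of laps, i.e. after lcm(3, 21) = 21 in-shuffles.

21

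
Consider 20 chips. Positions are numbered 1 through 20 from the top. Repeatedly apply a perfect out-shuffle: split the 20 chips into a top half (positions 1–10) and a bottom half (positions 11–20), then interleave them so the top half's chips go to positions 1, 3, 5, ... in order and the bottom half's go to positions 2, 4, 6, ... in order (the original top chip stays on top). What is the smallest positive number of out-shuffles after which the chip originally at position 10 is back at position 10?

18

Follow position 10 under repeated out-shuffles:
10 → 19 → 18 → 16 → 12 → 4 → 7 → 13 → 6 → 11 → 2 → 3 → 5 → 9 → 17 → 14 → 8 → 15 → 10
It first returns after 18 out-shuffles.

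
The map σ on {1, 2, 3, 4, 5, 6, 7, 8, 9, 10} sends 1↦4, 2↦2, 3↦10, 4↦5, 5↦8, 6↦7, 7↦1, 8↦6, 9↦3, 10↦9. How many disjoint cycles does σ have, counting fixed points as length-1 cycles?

Cycle decomposition: (1 4 5 8 6 7) (2) (3 10 9).
3 cycles.

3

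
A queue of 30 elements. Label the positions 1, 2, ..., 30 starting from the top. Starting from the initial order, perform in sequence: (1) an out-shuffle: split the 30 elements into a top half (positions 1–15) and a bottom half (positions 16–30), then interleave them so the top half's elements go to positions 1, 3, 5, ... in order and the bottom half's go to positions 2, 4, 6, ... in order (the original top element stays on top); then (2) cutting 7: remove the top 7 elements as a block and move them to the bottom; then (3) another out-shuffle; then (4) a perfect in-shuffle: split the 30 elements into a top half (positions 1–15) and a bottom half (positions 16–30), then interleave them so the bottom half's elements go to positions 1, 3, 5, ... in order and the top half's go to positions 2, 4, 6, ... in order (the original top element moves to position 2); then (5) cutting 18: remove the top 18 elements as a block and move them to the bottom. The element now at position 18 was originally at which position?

Undo the operations in reverse order, starting from position 18:
  undo op 5 (cut 18): 18 ← 6
  undo op 4 (in-shuffle, from top half): 6 ← 3
  undo op 3 (out-shuffle, from top half): 3 ← 2
  undo op 2 (cut 7): 2 ← 9
  undo op 1 (out-shuffle, from top half): 9 ← 5
So the element at position 18 came from original position 5.

5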